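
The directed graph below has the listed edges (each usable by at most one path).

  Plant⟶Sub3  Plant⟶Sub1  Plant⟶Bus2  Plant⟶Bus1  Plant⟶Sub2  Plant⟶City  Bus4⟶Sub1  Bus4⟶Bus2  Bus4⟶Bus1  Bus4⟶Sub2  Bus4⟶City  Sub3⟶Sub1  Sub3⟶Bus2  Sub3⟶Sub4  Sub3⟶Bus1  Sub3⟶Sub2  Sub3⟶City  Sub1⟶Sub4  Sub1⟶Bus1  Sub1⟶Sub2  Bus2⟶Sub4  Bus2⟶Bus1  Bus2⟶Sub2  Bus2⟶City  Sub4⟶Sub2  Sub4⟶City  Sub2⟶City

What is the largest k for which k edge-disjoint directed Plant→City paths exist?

Assign every edge capacity 1; by Menger, the answer equals the max flow.
Path Plant→City (+1); total 1.
Path Plant→Sub3→City (+1); total 2.
Path Plant→Bus2→City (+1); total 3.
Path Plant→Sub2→City (+1); total 4.
Path Plant→Sub1→Sub4→City (+1); total 5.
No residual Plant→City path; max flow = 5.
Certifying cut of size 5: {Plant→Bus2, Plant→City, Plant→Sub1, Plant→Sub2, Plant→Sub3}.

5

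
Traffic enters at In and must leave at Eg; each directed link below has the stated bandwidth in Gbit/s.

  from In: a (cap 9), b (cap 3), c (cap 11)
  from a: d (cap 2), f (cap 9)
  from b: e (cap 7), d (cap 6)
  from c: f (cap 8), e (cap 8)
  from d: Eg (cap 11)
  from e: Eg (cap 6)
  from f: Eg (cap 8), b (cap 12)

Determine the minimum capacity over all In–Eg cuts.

22

Augment In→a→d→Eg: bottleneck 2, flow now 2.
Augment In→a→f→Eg: bottleneck 7, flow now 9.
Augment In→b→d→Eg: bottleneck 3, flow now 12.
Augment In→c→e→Eg: bottleneck 6, flow now 18.
Augment In→c→f→Eg: bottleneck 1, flow now 19.
Augment In→c→f→b→d→Eg: bottleneck 3, flow now 22.
No augmenting path remains; maximum flow = 22.
By max-flow min-cut, the minimum cut capacity equals the max flow.
In the residual graph, reachable from In: {In, a, b, c, e, f}.
Min-cut edges: a→d (2), b→d (6), e→Eg (6), f→Eg (8); capacity 2 + 6 + 6 + 8 = 22.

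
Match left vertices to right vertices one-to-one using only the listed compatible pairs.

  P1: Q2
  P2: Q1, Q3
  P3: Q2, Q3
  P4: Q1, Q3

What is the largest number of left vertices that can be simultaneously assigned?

3

Unit-capacity flow: source→left, listed edges, right→sink; max matching = max flow.
Augmenting path P1→Q2 (+1); matched 1.
Augmenting path P2→Q1 (+1); matched 2.
Augmenting path P3→Q3 (+1); matched 3.
No augmenting path remains; maximum matching = 3.
König certificate: {Q1, Q2, Q3} is a vertex cover of size 3 (every listed pair touches it), so no matching can be larger.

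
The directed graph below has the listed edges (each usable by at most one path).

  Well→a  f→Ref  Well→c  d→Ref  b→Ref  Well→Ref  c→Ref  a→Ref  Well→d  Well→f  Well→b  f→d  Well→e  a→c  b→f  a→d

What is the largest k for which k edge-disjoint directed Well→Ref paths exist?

Assign every edge capacity 1; by Menger, the answer equals the max flow.
Path Well→Ref (+1); total 1.
Path Well→a→Ref (+1); total 2.
Path Well→b→Ref (+1); total 3.
Path Well→c→Ref (+1); total 4.
Path Well→d→Ref (+1); total 5.
Path Well→f→Ref (+1); total 6.
No residual Well→Ref path; max flow = 6.
Certifying cut of size 6: {Well→Ref, Well→a, Well→b, Well→c, Well→d, Well→f}.

6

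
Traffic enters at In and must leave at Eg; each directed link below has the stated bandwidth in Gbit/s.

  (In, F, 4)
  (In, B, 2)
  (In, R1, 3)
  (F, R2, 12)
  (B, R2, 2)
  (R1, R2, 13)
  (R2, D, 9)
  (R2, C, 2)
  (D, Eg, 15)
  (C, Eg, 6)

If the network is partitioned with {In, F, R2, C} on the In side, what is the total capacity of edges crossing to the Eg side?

20

Edges leaving {In, F, R2, C}: In→B (2), In→R1 (3), R2→D (9), C→Eg (6).
Cut capacity = 2 + 3 + 9 + 6 = 20.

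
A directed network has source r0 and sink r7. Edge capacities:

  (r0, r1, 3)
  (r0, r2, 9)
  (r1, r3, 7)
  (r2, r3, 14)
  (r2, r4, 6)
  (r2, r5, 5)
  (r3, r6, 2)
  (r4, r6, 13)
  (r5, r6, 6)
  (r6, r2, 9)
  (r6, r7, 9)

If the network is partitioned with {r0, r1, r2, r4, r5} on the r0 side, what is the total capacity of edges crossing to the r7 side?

40

Edges leaving {r0, r1, r2, r4, r5}: r1→r3 (7), r2→r3 (14), r4→r6 (13), r5→r6 (6).
Cut capacity = 7 + 14 + 13 + 6 = 40.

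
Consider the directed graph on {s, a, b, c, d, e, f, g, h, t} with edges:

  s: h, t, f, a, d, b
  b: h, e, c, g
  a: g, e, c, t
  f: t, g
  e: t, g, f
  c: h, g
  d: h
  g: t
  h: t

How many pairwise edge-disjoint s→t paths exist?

5

Assign every edge capacity 1; by Menger, the answer equals the max flow.
Path s→t (+1); total 1.
Path s→a→t (+1); total 2.
Path s→f→t (+1); total 3.
Path s→h→t (+1); total 4.
Path s→b→e→t (+1); total 5.
No residual s→t path; max flow = 5.
Certifying cut of size 5: {h→t, s→a, s→b, s→f, s→t}.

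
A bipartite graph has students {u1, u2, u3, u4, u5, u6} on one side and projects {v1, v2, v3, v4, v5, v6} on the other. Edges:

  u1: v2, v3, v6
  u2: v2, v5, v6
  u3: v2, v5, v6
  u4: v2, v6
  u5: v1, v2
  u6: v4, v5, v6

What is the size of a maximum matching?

Unit-capacity flow: source→left, listed edges, right→sink; max matching = max flow.
Augmenting path u1→v2 (+1); matched 1.
Augmenting path u2→v5 (+1); matched 2.
Augmenting path u3→v6 (+1); matched 3.
Augmenting path u5→v1 (+1); matched 4.
Augmenting path u6→v4 (+1); matched 5.
Augmenting path u4→v2→u1→v3 (+1); matched 6.
No augmenting path remains; maximum matching = 6.
König certificate: {u1, u2, u3, u4, u5, u6} is a vertex cover of size 6 (every listed pair touches it), so no matching can be larger.

6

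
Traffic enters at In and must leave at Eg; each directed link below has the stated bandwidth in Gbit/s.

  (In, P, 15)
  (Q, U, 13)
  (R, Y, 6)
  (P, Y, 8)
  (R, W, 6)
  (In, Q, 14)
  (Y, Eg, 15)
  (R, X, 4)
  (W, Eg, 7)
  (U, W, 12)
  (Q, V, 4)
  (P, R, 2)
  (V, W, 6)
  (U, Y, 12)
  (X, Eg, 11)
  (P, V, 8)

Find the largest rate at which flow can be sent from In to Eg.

24

Augment In→P→Y→Eg: bottleneck 8, flow now 8.
Augment In→P→R→W→Eg: bottleneck 2, flow now 10.
Augment In→P→V→W→Eg: bottleneck 5, flow now 15.
Augment In→Q→U→Y→Eg: bottleneck 7, flow now 22.
Augment In→Q→U→W→R→X→Eg: bottleneck 2, flow now 24. (uses reverse residual edge)
No augmenting path remains; maximum flow = 24.
In the residual graph, reachable from In: {In, P, Q, U, V, W, Y}.
Min-cut edges: P→R (2), W→Eg (7), Y→Eg (15); capacity 2 + 7 + 15 = 24.
This cut is saturated, so no flow can exceed 24.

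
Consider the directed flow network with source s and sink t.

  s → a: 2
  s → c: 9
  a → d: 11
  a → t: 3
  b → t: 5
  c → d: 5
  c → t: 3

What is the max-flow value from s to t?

5

Augment s→a→t: bottleneck 2, flow now 2.
Augment s→c→t: bottleneck 3, flow now 5.
No augmenting path remains; maximum flow = 5.
In the residual graph, reachable from s: {s, c, d}.
Min-cut edges: s→a (2), c→t (3); capacity 2 + 3 = 5.
This cut is saturated, so no flow can exceed 5.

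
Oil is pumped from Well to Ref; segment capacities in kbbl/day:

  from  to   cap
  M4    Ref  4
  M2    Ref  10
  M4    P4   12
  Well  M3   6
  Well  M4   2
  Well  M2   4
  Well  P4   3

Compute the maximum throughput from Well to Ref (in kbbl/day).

6

Augment Well→M2→Ref: bottleneck 4, flow now 4.
Augment Well→M4→Ref: bottleneck 2, flow now 6.
No augmenting path remains; maximum flow = 6.
In the residual graph, reachable from Well: {Well, M3, P4}.
Min-cut edges: Well→M2 (4), Well→M4 (2); capacity 4 + 2 = 6.
This cut is saturated, so no flow can exceed 6.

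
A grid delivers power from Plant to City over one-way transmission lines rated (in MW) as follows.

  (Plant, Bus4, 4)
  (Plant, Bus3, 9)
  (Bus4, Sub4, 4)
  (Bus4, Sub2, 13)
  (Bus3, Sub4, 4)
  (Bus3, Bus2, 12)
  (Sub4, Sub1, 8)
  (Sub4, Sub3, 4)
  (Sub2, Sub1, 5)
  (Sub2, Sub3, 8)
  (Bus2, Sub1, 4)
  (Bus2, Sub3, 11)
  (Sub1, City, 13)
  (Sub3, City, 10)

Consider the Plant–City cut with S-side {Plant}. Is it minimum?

Yes — it is a minimum cut (capacity 13).

Given cut capacity: 4 + 9 = 13.
Augment Plant→Bus4→Sub4→Sub1→City: bottleneck 4, flow now 4.
Augment Plant→Bus3→Sub4→Sub1→City: bottleneck 4, flow now 8.
Augment Plant→Bus3→Bus2→Sub1→City: bottleneck 4, flow now 12.
Augment Plant→Bus3→Bus2→Sub3→City: bottleneck 1, flow now 13.
No augmenting path remains; maximum flow = 13.
Cut capacity 13 equals the max flow, so it is a minimum cut.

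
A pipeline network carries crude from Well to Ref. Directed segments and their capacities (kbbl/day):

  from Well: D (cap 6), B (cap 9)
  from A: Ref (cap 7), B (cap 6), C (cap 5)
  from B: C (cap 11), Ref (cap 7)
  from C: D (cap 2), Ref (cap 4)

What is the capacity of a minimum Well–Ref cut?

9

Augment Well→B→Ref: bottleneck 7, flow now 7.
Augment Well→B→C→Ref: bottleneck 2, flow now 9.
No augmenting path remains; maximum flow = 9.
By max-flow min-cut, the minimum cut capacity equals the max flow.
In the residual graph, reachable from Well: {Well, D}.
Min-cut edges: Well→B (9); capacity 9 = 9.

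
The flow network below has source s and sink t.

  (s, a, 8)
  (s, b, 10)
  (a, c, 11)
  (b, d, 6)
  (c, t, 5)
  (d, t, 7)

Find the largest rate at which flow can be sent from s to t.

11

Augment s→a→c→t: bottleneck 5, flow now 5.
Augment s→b→d→t: bottleneck 6, flow now 11.
No augmenting path remains; maximum flow = 11.
In the residual graph, reachable from s: {s, a, b, c}.
Min-cut edges: b→d (6), c→t (5); capacity 6 + 5 = 11.
This cut is saturated, so no flow can exceed 11.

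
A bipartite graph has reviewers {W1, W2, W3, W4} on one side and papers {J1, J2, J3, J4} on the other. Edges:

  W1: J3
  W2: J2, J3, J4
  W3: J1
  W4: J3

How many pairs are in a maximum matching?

Unit-capacity flow: source→left, listed edges, right→sink; max matching = max flow.
Augmenting path W1→J3 (+1); matched 1.
Augmenting path W2→J2 (+1); matched 2.
Augmenting path W3→J1 (+1); matched 3.
No augmenting path remains; maximum matching = 3.
König certificate: {W2, W3, J3} is a vertex cover of size 3 (every listed pair touches it), so no matching can be larger.

3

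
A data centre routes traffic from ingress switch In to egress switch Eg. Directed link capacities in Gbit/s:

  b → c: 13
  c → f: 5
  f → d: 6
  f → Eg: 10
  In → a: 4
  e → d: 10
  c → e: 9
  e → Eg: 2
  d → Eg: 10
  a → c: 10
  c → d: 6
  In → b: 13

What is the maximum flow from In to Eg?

17

Augment In→a→c→d→Eg: bottleneck 4, flow now 4.
Augment In→b→c→d→Eg: bottleneck 2, flow now 6.
Augment In→b→c→e→Eg: bottleneck 2, flow now 8.
Augment In→b→c→f→Eg: bottleneck 5, flow now 13.
Augment In→b→c→e→d→Eg: bottleneck 4, flow now 17.
No augmenting path remains; maximum flow = 17.
In the residual graph, reachable from In: {In}.
Min-cut edges: In→a (4), In→b (13); capacity 4 + 13 = 17.
This cut is saturated, so no flow can exceed 17.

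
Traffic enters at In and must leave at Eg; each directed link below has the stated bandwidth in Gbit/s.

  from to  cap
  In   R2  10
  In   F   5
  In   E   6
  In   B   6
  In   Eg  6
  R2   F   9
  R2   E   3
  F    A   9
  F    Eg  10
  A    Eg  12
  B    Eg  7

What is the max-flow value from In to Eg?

26

Augment In→Eg: bottleneck 6, flow now 6.
Augment In→F→Eg: bottleneck 5, flow now 11.
Augment In→B→Eg: bottleneck 6, flow now 17.
Augment In→R2→F→Eg: bottleneck 5, flow now 22.
Augment In→R2→F→A→Eg: bottleneck 4, flow now 26.
No augmenting path remains; maximum flow = 26.
In the residual graph, reachable from In: {In, R2, E}.
Min-cut edges: In→F (5), In→B (6), In→Eg (6), R2→F (9); capacity 5 + 6 + 6 + 9 = 26.
This cut is saturated, so no flow can exceed 26.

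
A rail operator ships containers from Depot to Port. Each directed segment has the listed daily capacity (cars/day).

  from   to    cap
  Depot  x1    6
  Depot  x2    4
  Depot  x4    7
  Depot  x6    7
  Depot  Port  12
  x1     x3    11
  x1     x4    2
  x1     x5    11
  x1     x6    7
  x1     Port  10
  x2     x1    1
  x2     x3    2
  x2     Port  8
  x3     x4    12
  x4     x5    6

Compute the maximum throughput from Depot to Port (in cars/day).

22

Augment Depot→Port: bottleneck 12, flow now 12.
Augment Depot→x1→Port: bottleneck 6, flow now 18.
Augment Depot→x2→Port: bottleneck 4, flow now 22.
No augmenting path remains; maximum flow = 22.
In the residual graph, reachable from Depot: {Depot, x4, x5, x6}.
Min-cut edges: Depot→x1 (6), Depot→x2 (4), Depot→Port (12); capacity 6 + 4 + 12 = 22.
This cut is saturated, so no flow can exceed 22.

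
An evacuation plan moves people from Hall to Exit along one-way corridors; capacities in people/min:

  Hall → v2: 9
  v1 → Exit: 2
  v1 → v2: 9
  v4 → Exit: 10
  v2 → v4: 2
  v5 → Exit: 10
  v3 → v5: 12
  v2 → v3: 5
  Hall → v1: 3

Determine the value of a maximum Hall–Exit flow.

9

Augment Hall→v1→Exit: bottleneck 2, flow now 2.
Augment Hall→v2→v4→Exit: bottleneck 2, flow now 4.
Augment Hall→v2→v3→v5→Exit: bottleneck 5, flow now 9.
No augmenting path remains; maximum flow = 9.
In the residual graph, reachable from Hall: {Hall, v1, v2}.
Min-cut edges: v1→Exit (2), v2→v3 (5), v2→v4 (2); capacity 2 + 5 + 2 = 9.
This cut is saturated, so no flow can exceed 9.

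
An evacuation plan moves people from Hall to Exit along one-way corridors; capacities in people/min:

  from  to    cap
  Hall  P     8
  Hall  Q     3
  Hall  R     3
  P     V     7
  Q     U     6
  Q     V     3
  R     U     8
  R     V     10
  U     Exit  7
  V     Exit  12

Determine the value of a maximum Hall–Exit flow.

Augment Hall→P→V→Exit: bottleneck 7, flow now 7.
Augment Hall→Q→U→Exit: bottleneck 3, flow now 10.
Augment Hall→R→U→Exit: bottleneck 3, flow now 13.
No augmenting path remains; maximum flow = 13.
In the residual graph, reachable from Hall: {Hall, P}.
Min-cut edges: Hall→Q (3), Hall→R (3), P→V (7); capacity 3 + 3 + 7 = 13.
This cut is saturated, so no flow can exceed 13.

13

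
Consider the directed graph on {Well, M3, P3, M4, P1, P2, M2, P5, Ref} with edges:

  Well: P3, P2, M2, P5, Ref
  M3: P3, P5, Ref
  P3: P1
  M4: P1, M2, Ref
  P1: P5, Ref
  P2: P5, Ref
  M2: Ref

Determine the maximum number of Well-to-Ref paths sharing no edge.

Assign every edge capacity 1; by Menger, the answer equals the max flow.
Path Well→Ref (+1); total 1.
Path Well→P2→Ref (+1); total 2.
Path Well→M2→Ref (+1); total 3.
Path Well→P3→P1→Ref (+1); total 4.
No residual Well→Ref path; max flow = 4.
Certifying cut of size 4: {Well→M2, Well→P2, Well→P3, Well→Ref}.

4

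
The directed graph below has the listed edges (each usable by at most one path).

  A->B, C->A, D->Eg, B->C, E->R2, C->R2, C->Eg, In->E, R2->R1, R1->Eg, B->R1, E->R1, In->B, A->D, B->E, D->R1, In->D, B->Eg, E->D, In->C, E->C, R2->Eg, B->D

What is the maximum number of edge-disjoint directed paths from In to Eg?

4

Assign every edge capacity 1; by Menger, the answer equals the max flow.
Path In→C→Eg (+1); total 1.
Path In→D→Eg (+1); total 2.
Path In→B→Eg (+1); total 3.
Path In→E→R2→Eg (+1); total 4.
No residual In→Eg path; max flow = 4.
Certifying cut of size 4: {In→B, In→C, In→D, In→E}.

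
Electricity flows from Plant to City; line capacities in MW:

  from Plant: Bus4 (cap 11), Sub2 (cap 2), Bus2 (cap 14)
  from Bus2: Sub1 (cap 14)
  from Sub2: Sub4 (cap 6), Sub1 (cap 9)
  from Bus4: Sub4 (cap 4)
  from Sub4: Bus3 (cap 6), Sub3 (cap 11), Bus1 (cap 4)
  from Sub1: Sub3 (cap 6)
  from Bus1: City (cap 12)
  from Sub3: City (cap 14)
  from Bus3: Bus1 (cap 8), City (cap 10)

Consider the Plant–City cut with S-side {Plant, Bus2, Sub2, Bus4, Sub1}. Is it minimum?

No — its capacity is 16, but the minimum cut has capacity 12.

Given cut capacity: 6 + 4 + 6 = 16.
Augment Plant→Bus2→Sub1→Sub3→City: bottleneck 6, flow now 6.
Augment Plant→Sub2→Sub4→Bus1→City: bottleneck 2, flow now 8.
Augment Plant→Bus4→Sub4→Bus1→City: bottleneck 2, flow now 10.
Augment Plant→Bus4→Sub4→Sub3→City: bottleneck 2, flow now 12.
No augmenting path remains; maximum flow = 12.
In the residual graph, reachable from Plant: {Plant, Bus2, Bus4, Sub1}.
Min-cut edges: Plant→Sub2 (2), Bus4→Sub4 (4), Sub1→Sub3 (6); capacity 2 + 4 + 6 = 12.
Cut capacity 16 exceeds the max flow 12, so it is not minimum.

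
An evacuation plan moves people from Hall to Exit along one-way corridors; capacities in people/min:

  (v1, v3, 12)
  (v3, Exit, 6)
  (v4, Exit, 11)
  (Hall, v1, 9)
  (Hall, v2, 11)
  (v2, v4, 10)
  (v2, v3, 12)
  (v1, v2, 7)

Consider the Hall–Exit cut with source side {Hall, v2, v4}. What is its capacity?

32

Edges leaving {Hall, v2, v4}: Hall→v1 (9), v2→v3 (12), v4→Exit (11).
Cut capacity = 9 + 12 + 11 = 32.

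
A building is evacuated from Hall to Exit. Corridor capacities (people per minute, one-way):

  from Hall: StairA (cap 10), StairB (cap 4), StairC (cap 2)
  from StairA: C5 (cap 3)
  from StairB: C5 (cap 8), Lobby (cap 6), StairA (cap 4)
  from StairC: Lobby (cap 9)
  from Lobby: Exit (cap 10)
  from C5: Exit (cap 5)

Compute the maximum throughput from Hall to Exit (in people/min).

Augment Hall→StairA→C5→Exit: bottleneck 3, flow now 3.
Augment Hall→StairB→Lobby→Exit: bottleneck 4, flow now 7.
Augment Hall→StairC→Lobby→Exit: bottleneck 2, flow now 9.
No augmenting path remains; maximum flow = 9.
In the residual graph, reachable from Hall: {Hall, StairA}.
Min-cut edges: Hall→StairB (4), Hall→StairC (2), StairA→C5 (3); capacity 4 + 2 + 3 = 9.
This cut is saturated, so no flow can exceed 9.

9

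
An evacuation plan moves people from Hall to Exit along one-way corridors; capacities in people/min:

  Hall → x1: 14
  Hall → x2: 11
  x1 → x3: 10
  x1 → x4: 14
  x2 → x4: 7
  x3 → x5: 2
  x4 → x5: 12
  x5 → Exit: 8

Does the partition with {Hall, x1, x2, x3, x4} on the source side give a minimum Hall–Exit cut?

Given cut capacity: 2 + 12 = 14.
Augment Hall→x1→x3→x5→Exit: bottleneck 2, flow now 2.
Augment Hall→x1→x4→x5→Exit: bottleneck 6, flow now 8.
No augmenting path remains; maximum flow = 8.
In the residual graph, reachable from Hall: {Hall, x1, x2, x3, x4, x5}.
Min-cut edges: x5→Exit (8); capacity 8 = 8.
Cut capacity 14 exceeds the max flow 8, so it is not minimum.

No — its capacity is 14, but the minimum cut has capacity 8.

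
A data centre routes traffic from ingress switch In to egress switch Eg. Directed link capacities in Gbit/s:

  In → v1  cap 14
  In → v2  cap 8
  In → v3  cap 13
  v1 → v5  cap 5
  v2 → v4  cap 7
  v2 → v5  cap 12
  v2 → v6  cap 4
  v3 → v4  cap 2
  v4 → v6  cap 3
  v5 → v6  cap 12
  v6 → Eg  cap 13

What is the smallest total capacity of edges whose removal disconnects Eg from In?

13

Augment In→v2→v6→Eg: bottleneck 4, flow now 4.
Augment In→v1→v5→v6→Eg: bottleneck 5, flow now 9.
Augment In→v2→v4→v6→Eg: bottleneck 3, flow now 12.
Augment In→v2→v5→v6→Eg: bottleneck 1, flow now 13.
No augmenting path remains; maximum flow = 13.
By max-flow min-cut, the minimum cut capacity equals the max flow.
In the residual graph, reachable from In: {In, v1, v2, v3, v4, v5, v6}.
Min-cut edges: v6→Eg (13); capacity 13 = 13.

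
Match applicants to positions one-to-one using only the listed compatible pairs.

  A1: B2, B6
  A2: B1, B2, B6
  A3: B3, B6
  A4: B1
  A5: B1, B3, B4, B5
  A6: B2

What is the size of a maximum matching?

5

Unit-capacity flow: source→left, listed edges, right→sink; max matching = max flow.
Augmenting path A1→B2 (+1); matched 1.
Augmenting path A2→B1 (+1); matched 2.
Augmenting path A3→B3 (+1); matched 3.
Augmenting path A5→B4 (+1); matched 4.
Augmenting path A4→B1→A2→B6 (+1); matched 5.
No augmenting path remains; maximum matching = 5.
König certificate: {A3, A5, B1, B2, B6} is a vertex cover of size 5 (every listed pair touches it), so no matching can be larger.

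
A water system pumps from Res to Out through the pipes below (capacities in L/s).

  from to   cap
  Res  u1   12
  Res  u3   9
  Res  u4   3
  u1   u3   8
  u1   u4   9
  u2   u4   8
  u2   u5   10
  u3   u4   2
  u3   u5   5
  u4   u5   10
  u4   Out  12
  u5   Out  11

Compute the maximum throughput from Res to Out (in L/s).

19

Augment Res→u4→Out: bottleneck 3, flow now 3.
Augment Res→u1→u4→Out: bottleneck 9, flow now 12.
Augment Res→u3→u5→Out: bottleneck 5, flow now 17.
Augment Res→u3→u4→u5→Out: bottleneck 2, flow now 19.
No augmenting path remains; maximum flow = 19.
In the residual graph, reachable from Res: {Res, u1, u3}.
Min-cut edges: Res→u4 (3), u1→u4 (9), u3→u4 (2), u3→u5 (5); capacity 3 + 9 + 2 + 5 = 19.
This cut is saturated, so no flow can exceed 19.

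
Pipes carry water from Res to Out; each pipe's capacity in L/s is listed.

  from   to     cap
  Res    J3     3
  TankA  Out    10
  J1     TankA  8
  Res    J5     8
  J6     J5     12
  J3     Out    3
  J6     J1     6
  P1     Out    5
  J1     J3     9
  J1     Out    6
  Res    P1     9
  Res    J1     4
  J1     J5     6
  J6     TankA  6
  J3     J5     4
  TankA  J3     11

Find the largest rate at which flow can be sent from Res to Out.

Augment Res→J1→Out: bottleneck 4, flow now 4.
Augment Res→J3→Out: bottleneck 3, flow now 7.
Augment Res→P1→Out: bottleneck 5, flow now 12.
No augmenting path remains; maximum flow = 12.
In the residual graph, reachable from Res: {Res, J5, P1}.
Min-cut edges: Res→J1 (4), Res→J3 (3), P1→Out (5); capacity 4 + 3 + 5 = 12.
This cut is saturated, so no flow can exceed 12.

12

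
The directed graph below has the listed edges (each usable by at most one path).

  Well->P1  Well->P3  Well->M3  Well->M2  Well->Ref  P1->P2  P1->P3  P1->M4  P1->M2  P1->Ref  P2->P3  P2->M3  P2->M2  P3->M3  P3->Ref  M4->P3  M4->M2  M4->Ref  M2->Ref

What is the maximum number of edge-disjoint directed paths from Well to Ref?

Assign every edge capacity 1; by Menger, the answer equals the max flow.
Path Well→Ref (+1); total 1.
Path Well→P1→Ref (+1); total 2.
Path Well→P3→Ref (+1); total 3.
Path Well→M2→Ref (+1); total 4.
No residual Well→Ref path; max flow = 4.
Certifying cut of size 4: {Well→M2, Well→P1, Well→P3, Well→Ref}.

4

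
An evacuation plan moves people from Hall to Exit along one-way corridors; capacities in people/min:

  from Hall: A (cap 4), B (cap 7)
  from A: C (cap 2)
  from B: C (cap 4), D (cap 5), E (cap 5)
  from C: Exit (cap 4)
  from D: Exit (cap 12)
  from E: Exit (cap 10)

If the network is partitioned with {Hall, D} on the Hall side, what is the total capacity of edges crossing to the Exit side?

23

Edges leaving {Hall, D}: Hall→A (4), Hall→B (7), D→Exit (12).
Cut capacity = 4 + 7 + 12 = 23.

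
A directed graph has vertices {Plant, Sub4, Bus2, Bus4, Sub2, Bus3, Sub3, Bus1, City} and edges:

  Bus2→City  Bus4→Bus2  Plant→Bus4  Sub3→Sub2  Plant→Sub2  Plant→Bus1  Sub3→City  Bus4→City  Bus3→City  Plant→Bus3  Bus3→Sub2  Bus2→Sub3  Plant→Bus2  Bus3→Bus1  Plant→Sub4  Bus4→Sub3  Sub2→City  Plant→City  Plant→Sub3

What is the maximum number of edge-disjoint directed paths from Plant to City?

Assign every edge capacity 1; by Menger, the answer equals the max flow.
Path Plant→City (+1); total 1.
Path Plant→Bus2→City (+1); total 2.
Path Plant→Bus4→City (+1); total 3.
Path Plant→Sub2→City (+1); total 4.
Path Plant→Bus3→City (+1); total 5.
Path Plant→Sub3→City (+1); total 6.
No residual Plant→City path; max flow = 6.
Certifying cut of size 6: {Plant→Bus2, Plant→Bus3, Plant→Bus4, Plant→City, Plant→Sub2, Plant→Sub3}.

6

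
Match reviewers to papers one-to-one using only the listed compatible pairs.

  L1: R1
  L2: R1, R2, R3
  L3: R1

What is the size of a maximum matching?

Unit-capacity flow: source→left, listed edges, right→sink; max matching = max flow.
Augmenting path L1→R1 (+1); matched 1.
Augmenting path L2→R2 (+1); matched 2.
No augmenting path remains; maximum matching = 2.
König certificate: {L2, R1} is a vertex cover of size 2 (every listed pair touches it), so no matching can be larger.

2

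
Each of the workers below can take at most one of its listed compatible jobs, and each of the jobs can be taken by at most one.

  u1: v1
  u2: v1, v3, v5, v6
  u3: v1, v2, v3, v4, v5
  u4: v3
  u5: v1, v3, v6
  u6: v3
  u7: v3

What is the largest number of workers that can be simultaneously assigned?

Unit-capacity flow: source→left, listed edges, right→sink; max matching = max flow.
Augmenting path u1→v1 (+1); matched 1.
Augmenting path u2→v3 (+1); matched 2.
Augmenting path u3→v2 (+1); matched 3.
Augmenting path u5→v6 (+1); matched 4.
Augmenting path u4→v3→u2→v5 (+1); matched 5.
No augmenting path remains; maximum matching = 5.
König certificate: {u1, u2, u3, u5, v3} is a vertex cover of size 5 (every listed pair touches it), so no matching can be larger.

5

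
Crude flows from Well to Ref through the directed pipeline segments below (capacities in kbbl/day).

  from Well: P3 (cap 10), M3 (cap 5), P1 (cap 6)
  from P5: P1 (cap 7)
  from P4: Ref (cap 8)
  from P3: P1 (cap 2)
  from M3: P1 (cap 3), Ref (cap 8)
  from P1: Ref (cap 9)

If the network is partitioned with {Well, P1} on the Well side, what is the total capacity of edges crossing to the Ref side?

Edges leaving {Well, P1}: Well→P3 (10), Well→M3 (5), P1→Ref (9).
Cut capacity = 10 + 5 + 9 = 24.

24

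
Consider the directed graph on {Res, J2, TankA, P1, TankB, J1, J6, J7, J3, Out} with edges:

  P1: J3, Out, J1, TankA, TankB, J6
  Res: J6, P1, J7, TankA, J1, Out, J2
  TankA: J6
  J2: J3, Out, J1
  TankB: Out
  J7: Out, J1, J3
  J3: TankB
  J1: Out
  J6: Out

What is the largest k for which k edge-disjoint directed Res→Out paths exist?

6

Assign every edge capacity 1; by Menger, the answer equals the max flow.
Path Res→Out (+1); total 1.
Path Res→J2→Out (+1); total 2.
Path Res→P1→Out (+1); total 3.
Path Res→J1→Out (+1); total 4.
Path Res→J6→Out (+1); total 5.
Path Res→J7→Out (+1); total 6.
No residual Res→Out path; max flow = 6.
Certifying cut of size 6: {J6→Out, Res→J1, Res→J2, Res→J7, Res→Out, Res→P1}.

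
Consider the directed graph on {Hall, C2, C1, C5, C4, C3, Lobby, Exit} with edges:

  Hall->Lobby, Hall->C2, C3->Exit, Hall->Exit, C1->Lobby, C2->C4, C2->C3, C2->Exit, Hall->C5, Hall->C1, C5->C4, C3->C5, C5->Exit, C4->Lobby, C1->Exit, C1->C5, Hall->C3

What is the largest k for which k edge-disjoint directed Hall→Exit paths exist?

Assign every edge capacity 1; by Menger, the answer equals the max flow.
Path Hall→Exit (+1); total 1.
Path Hall→C2→Exit (+1); total 2.
Path Hall→C1→Exit (+1); total 3.
Path Hall→C5→Exit (+1); total 4.
Path Hall→C3→Exit (+1); total 5.
No residual Hall→Exit path; max flow = 5.
Certifying cut of size 5: {Hall→C1, Hall→C2, Hall→C3, Hall→C5, Hall→Exit}.

5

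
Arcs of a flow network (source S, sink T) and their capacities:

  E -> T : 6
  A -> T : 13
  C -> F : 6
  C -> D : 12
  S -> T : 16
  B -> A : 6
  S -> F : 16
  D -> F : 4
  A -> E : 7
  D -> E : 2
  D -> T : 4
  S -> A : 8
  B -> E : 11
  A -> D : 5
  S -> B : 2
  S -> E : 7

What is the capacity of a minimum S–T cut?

Augment S→T: bottleneck 16, flow now 16.
Augment S→A→T: bottleneck 8, flow now 24.
Augment S→E→T: bottleneck 6, flow now 30.
Augment S→B→A→T: bottleneck 2, flow now 32.
No augmenting path remains; maximum flow = 32.
By max-flow min-cut, the minimum cut capacity equals the max flow.
In the residual graph, reachable from S: {S, E, F}.
Min-cut edges: S→A (8), S→B (2), S→T (16), E→T (6); capacity 8 + 2 + 16 + 6 = 32.

32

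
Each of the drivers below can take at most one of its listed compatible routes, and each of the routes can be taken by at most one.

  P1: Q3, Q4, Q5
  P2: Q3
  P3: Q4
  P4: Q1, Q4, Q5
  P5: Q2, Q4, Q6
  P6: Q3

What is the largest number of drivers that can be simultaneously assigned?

Unit-capacity flow: source→left, listed edges, right→sink; max matching = max flow.
Augmenting path P1→Q3 (+1); matched 1.
Augmenting path P3→Q4 (+1); matched 2.
Augmenting path P4→Q1 (+1); matched 3.
Augmenting path P5→Q2 (+1); matched 4.
Augmenting path P2→Q3→P1→Q5 (+1); matched 5.
No augmenting path remains; maximum matching = 5.
König certificate: {P1, P3, P4, P5, Q3} is a vertex cover of size 5 (every listed pair touches it), so no matching can be larger.

5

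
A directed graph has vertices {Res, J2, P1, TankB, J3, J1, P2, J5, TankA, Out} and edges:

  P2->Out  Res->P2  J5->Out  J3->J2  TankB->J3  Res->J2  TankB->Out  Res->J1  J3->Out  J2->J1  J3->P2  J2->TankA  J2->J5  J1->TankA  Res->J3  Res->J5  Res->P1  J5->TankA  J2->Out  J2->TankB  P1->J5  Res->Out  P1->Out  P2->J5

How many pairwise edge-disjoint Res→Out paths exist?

Assign every edge capacity 1; by Menger, the answer equals the max flow.
Path Res→Out (+1); total 1.
Path Res→J2→Out (+1); total 2.
Path Res→P1→Out (+1); total 3.
Path Res→J3→Out (+1); total 4.
Path Res→P2→Out (+1); total 5.
Path Res→J5→Out (+1); total 6.
No residual Res→Out path; max flow = 6.
Certifying cut of size 6: {Res→J2, Res→J3, Res→J5, Res→Out, Res→P1, Res→P2}.

6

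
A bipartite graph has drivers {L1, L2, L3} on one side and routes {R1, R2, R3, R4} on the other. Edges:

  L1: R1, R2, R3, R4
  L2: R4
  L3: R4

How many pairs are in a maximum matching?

2

Unit-capacity flow: source→left, listed edges, right→sink; max matching = max flow.
Augmenting path L1→R1 (+1); matched 1.
Augmenting path L2→R4 (+1); matched 2.
No augmenting path remains; maximum matching = 2.
König certificate: {L1, R4} is a vertex cover of size 2 (every listed pair touches it), so no matching can be larger.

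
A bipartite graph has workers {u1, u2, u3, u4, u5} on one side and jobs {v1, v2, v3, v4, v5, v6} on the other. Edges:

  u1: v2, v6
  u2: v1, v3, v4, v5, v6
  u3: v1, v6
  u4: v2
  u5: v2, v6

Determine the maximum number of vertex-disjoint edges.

4

Unit-capacity flow: source→left, listed edges, right→sink; max matching = max flow.
Augmenting path u1→v2 (+1); matched 1.
Augmenting path u2→v1 (+1); matched 2.
Augmenting path u3→v6 (+1); matched 3.
Augmenting path u5→v6→u3→v1→u2→v3 (+1); matched 4.
No augmenting path remains; maximum matching = 4.
König certificate: {u2, u3, v2, v6} is a vertex cover of size 4 (every listed pair touches it), so no matching can be larger.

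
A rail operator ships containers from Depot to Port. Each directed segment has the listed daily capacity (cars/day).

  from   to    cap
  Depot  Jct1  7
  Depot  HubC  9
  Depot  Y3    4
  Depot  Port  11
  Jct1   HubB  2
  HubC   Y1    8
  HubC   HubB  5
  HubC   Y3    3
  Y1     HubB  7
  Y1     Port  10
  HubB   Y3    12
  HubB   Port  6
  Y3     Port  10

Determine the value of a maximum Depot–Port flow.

Augment Depot→Port: bottleneck 11, flow now 11.
Augment Depot→Y3→Port: bottleneck 4, flow now 15.
Augment Depot→Jct1→HubB→Port: bottleneck 2, flow now 17.
Augment Depot→HubC→Y1→Port: bottleneck 8, flow now 25.
Augment Depot→HubC→HubB→Port: bottleneck 1, flow now 26.
No augmenting path remains; maximum flow = 26.
In the residual graph, reachable from Depot: {Depot, Jct1}.
Min-cut edges: Depot→HubC (9), Depot→Y3 (4), Depot→Port (11), Jct1→HubB (2); capacity 9 + 4 + 11 + 2 = 26.
This cut is saturated, so no flow can exceed 26.

26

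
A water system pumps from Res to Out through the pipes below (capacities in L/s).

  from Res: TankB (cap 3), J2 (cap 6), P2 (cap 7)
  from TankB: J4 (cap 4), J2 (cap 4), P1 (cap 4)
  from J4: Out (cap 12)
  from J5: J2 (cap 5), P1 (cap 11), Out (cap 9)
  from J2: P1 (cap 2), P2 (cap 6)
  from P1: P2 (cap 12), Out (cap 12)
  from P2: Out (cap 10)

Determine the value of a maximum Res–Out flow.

15

Augment Res→P2→Out: bottleneck 7, flow now 7.
Augment Res→TankB→J4→Out: bottleneck 3, flow now 10.
Augment Res→J2→P1→Out: bottleneck 2, flow now 12.
Augment Res→J2→P2→Out: bottleneck 3, flow now 15.
No augmenting path remains; maximum flow = 15.
In the residual graph, reachable from Res: {Res, J2, P2}.
Min-cut edges: Res→TankB (3), J2→P1 (2), P2→Out (10); capacity 3 + 2 + 10 = 15.
This cut is saturated, so no flow can exceed 15.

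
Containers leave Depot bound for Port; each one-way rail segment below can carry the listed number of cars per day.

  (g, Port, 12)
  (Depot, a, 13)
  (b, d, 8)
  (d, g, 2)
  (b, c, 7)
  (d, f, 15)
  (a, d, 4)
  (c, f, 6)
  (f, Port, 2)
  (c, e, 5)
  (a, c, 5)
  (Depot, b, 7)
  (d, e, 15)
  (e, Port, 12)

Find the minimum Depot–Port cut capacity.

16

Augment Depot→a→c→e→Port: bottleneck 5, flow now 5.
Augment Depot→a→d→e→Port: bottleneck 4, flow now 9.
Augment Depot→b→c→f→Port: bottleneck 2, flow now 11.
Augment Depot→b→d→e→Port: bottleneck 3, flow now 14.
Augment Depot→b→d→g→Port: bottleneck 2, flow now 16.
No augmenting path remains; maximum flow = 16.
By max-flow min-cut, the minimum cut capacity equals the max flow.
In the residual graph, reachable from Depot: {Depot, a}.
Min-cut edges: Depot→b (7), a→c (5), a→d (4); capacity 7 + 5 + 4 = 16.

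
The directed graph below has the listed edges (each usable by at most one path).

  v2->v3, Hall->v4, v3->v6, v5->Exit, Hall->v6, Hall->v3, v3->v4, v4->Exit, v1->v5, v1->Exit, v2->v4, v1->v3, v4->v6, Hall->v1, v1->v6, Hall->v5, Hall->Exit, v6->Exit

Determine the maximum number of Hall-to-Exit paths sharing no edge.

Assign every edge capacity 1; by Menger, the answer equals the max flow.
Path Hall→Exit (+1); total 1.
Path Hall→v1→Exit (+1); total 2.
Path Hall→v4→Exit (+1); total 3.
Path Hall→v5→Exit (+1); total 4.
Path Hall→v6→Exit (+1); total 5.
No residual Hall→Exit path; max flow = 5.
Certifying cut of size 5: {Hall→Exit, Hall→v1, Hall→v5, v4→Exit, v6→Exit}.

5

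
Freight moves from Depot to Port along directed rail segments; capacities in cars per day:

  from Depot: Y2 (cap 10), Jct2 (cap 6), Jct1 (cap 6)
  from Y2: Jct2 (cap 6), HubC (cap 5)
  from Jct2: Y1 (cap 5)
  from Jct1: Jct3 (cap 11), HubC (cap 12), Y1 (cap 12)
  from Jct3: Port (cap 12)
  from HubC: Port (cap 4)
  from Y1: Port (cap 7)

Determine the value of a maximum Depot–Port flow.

Augment Depot→Y2→HubC→Port: bottleneck 4, flow now 4.
Augment Depot→Jct2→Y1→Port: bottleneck 5, flow now 9.
Augment Depot→Jct1→Jct3→Port: bottleneck 6, flow now 15.
No augmenting path remains; maximum flow = 15.
In the residual graph, reachable from Depot: {Depot, Y2, Jct2, HubC}.
Min-cut edges: Depot→Jct1 (6), Jct2→Y1 (5), HubC→Port (4); capacity 6 + 5 + 4 = 15.
This cut is saturated, so no flow can exceed 15.

15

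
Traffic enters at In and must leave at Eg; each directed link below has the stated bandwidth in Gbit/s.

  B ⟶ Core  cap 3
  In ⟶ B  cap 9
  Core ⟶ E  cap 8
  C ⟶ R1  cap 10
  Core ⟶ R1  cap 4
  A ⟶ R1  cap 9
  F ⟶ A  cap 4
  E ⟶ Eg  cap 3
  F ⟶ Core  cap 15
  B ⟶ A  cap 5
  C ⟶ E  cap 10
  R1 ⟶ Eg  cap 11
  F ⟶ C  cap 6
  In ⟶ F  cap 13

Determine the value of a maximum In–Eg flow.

Augment In→B→Core→E→Eg: bottleneck 3, flow now 3.
Augment In→B→A→R1→Eg: bottleneck 5, flow now 8.
Augment In→F→Core→R1→Eg: bottleneck 4, flow now 12.
Augment In→F→A→R1→Eg: bottleneck 2, flow now 14.
No augmenting path remains; maximum flow = 14.
In the residual graph, reachable from In: {In, B, F, Core, A, C, E, R1}.
Min-cut edges: E→Eg (3), R1→Eg (11); capacity 3 + 11 = 14.
This cut is saturated, so no flow can exceed 14.

14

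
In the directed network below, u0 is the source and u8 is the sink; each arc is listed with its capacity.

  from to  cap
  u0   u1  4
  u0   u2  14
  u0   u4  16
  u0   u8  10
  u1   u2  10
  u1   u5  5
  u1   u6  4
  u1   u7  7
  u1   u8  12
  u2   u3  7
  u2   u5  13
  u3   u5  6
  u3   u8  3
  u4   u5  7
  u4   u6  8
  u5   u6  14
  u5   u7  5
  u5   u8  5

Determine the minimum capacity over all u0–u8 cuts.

22

Augment u0→u8: bottleneck 10, flow now 10.
Augment u0→u1→u8: bottleneck 4, flow now 14.
Augment u0→u2→u3→u8: bottleneck 3, flow now 17.
Augment u0→u2→u5→u8: bottleneck 5, flow now 22.
No augmenting path remains; maximum flow = 22.
By max-flow min-cut, the minimum cut capacity equals the max flow.
In the residual graph, reachable from u0: {u0, u2, u3, u4, u5, u6, u7}.
Min-cut edges: u0→u1 (4), u0→u8 (10), u3→u8 (3), u5→u8 (5); capacity 4 + 10 + 3 + 5 = 22.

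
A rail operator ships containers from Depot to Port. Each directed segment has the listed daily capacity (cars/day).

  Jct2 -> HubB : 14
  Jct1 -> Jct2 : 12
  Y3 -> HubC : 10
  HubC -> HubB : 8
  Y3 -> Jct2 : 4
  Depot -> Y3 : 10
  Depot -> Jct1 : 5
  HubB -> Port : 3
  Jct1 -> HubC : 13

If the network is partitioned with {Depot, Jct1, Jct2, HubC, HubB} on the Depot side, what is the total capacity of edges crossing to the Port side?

13

Edges leaving {Depot, Jct1, Jct2, HubC, HubB}: Depot→Y3 (10), HubB→Port (3).
Cut capacity = 10 + 3 = 13.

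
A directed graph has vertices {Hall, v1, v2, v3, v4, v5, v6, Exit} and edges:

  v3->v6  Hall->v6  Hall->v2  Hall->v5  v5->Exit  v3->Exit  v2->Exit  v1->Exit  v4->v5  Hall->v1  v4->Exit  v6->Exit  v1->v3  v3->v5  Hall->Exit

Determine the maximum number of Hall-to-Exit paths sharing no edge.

5

Assign every edge capacity 1; by Menger, the answer equals the max flow.
Path Hall→Exit (+1); total 1.
Path Hall→v1→Exit (+1); total 2.
Path Hall→v2→Exit (+1); total 3.
Path Hall→v5→Exit (+1); total 4.
Path Hall→v6→Exit (+1); total 5.
No residual Hall→Exit path; max flow = 5.
Certifying cut of size 5: {Hall→Exit, Hall→v1, Hall→v2, Hall→v5, Hall→v6}.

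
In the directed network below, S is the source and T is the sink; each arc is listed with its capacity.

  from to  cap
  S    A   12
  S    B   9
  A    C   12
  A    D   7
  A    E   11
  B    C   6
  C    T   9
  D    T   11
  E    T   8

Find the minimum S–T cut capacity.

18

Augment S→A→C→T: bottleneck 9, flow now 9.
Augment S→A→D→T: bottleneck 3, flow now 12.
Augment S→B→C→A→D→T: bottleneck 4, flow now 16. (uses reverse residual edge)
Augment S→B→C→A→E→T: bottleneck 2, flow now 18. (uses reverse residual edge)
No augmenting path remains; maximum flow = 18.
By max-flow min-cut, the minimum cut capacity equals the max flow.
In the residual graph, reachable from S: {S, B}.
Min-cut edges: S→A (12), B→C (6); capacity 12 + 6 = 18.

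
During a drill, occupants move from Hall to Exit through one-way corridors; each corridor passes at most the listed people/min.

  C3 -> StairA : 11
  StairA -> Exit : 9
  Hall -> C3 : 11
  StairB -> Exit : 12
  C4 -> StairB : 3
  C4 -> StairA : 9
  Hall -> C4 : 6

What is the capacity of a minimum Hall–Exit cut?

Augment Hall→C4→StairA→Exit: bottleneck 6, flow now 6.
Augment Hall→C3→StairA→Exit: bottleneck 3, flow now 9.
Augment Hall→C3→StairA→C4→StairB→Exit: bottleneck 3, flow now 12. (uses reverse residual edge)
No augmenting path remains; maximum flow = 12.
By max-flow min-cut, the minimum cut capacity equals the max flow.
In the residual graph, reachable from Hall: {Hall, C4, C3, StairA}.
Min-cut edges: C4→StairB (3), StairA→Exit (9); capacity 3 + 9 = 12.

12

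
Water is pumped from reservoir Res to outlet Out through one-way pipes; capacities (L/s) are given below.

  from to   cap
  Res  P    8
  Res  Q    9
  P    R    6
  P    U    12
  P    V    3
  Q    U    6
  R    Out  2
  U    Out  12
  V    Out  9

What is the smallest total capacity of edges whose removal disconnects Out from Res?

14

Augment Res→P→R→Out: bottleneck 2, flow now 2.
Augment Res→P→U→Out: bottleneck 6, flow now 8.
Augment Res→Q→U→Out: bottleneck 6, flow now 14.
No augmenting path remains; maximum flow = 14.
By max-flow min-cut, the minimum cut capacity equals the max flow.
In the residual graph, reachable from Res: {Res, Q}.
Min-cut edges: Res→P (8), Q→U (6); capacity 8 + 6 = 14.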